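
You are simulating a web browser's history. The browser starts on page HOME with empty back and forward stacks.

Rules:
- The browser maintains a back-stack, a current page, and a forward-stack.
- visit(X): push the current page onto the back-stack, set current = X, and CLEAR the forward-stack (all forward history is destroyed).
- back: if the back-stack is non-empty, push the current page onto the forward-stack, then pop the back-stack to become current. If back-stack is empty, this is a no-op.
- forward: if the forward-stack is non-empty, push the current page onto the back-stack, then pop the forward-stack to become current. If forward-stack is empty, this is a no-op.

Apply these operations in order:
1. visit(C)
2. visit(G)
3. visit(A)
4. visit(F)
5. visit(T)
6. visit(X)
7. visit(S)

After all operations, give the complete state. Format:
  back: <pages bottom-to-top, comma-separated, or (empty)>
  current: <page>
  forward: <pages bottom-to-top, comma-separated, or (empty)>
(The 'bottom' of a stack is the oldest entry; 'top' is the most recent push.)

After 1 (visit(C)): cur=C back=1 fwd=0
After 2 (visit(G)): cur=G back=2 fwd=0
After 3 (visit(A)): cur=A back=3 fwd=0
After 4 (visit(F)): cur=F back=4 fwd=0
After 5 (visit(T)): cur=T back=5 fwd=0
After 6 (visit(X)): cur=X back=6 fwd=0
After 7 (visit(S)): cur=S back=7 fwd=0

Answer: back: HOME,C,G,A,F,T,X
current: S
forward: (empty)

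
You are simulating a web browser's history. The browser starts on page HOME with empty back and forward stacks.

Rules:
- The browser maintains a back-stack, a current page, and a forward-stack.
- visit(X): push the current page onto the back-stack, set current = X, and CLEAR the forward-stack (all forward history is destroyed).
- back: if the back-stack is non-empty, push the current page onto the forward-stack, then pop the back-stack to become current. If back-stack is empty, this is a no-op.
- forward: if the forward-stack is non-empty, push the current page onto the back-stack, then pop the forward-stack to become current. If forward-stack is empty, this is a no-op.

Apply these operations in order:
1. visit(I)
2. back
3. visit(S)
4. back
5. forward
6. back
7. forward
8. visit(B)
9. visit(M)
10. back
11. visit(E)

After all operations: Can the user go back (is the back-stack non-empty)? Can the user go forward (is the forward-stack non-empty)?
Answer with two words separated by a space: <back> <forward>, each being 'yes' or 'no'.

After 1 (visit(I)): cur=I back=1 fwd=0
After 2 (back): cur=HOME back=0 fwd=1
After 3 (visit(S)): cur=S back=1 fwd=0
After 4 (back): cur=HOME back=0 fwd=1
After 5 (forward): cur=S back=1 fwd=0
After 6 (back): cur=HOME back=0 fwd=1
After 7 (forward): cur=S back=1 fwd=0
After 8 (visit(B)): cur=B back=2 fwd=0
After 9 (visit(M)): cur=M back=3 fwd=0
After 10 (back): cur=B back=2 fwd=1
After 11 (visit(E)): cur=E back=3 fwd=0

Answer: yes no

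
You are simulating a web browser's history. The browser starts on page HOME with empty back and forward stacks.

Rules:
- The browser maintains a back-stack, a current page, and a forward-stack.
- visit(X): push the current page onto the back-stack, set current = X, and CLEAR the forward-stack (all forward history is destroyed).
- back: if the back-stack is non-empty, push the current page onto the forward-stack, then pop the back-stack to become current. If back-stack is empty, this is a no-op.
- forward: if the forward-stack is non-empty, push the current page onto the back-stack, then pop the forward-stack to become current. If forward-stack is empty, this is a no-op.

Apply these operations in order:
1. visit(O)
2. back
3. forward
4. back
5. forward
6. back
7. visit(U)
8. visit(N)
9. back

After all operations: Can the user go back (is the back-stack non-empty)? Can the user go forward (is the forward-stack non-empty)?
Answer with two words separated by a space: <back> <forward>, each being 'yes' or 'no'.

After 1 (visit(O)): cur=O back=1 fwd=0
After 2 (back): cur=HOME back=0 fwd=1
After 3 (forward): cur=O back=1 fwd=0
After 4 (back): cur=HOME back=0 fwd=1
After 5 (forward): cur=O back=1 fwd=0
After 6 (back): cur=HOME back=0 fwd=1
After 7 (visit(U)): cur=U back=1 fwd=0
After 8 (visit(N)): cur=N back=2 fwd=0
After 9 (back): cur=U back=1 fwd=1

Answer: yes yes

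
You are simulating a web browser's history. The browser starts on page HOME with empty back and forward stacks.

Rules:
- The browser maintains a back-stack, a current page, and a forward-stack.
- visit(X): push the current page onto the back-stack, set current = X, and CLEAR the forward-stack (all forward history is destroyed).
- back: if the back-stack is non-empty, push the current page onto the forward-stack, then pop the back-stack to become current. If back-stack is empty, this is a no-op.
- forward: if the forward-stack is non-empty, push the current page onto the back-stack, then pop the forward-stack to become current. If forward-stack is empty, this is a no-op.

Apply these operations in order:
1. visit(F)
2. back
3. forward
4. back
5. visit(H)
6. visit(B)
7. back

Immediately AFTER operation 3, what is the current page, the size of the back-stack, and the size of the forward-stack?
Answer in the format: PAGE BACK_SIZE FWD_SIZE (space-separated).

After 1 (visit(F)): cur=F back=1 fwd=0
After 2 (back): cur=HOME back=0 fwd=1
After 3 (forward): cur=F back=1 fwd=0

F 1 0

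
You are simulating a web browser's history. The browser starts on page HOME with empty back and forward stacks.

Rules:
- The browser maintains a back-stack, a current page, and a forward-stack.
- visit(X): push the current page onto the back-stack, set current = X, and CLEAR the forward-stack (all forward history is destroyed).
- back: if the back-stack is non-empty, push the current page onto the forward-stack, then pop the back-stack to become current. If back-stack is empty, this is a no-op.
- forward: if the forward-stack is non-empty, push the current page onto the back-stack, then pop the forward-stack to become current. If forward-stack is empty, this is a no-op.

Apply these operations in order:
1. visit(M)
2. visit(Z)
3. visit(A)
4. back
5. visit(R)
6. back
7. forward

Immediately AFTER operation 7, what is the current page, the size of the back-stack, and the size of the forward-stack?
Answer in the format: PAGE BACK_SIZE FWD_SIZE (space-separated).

After 1 (visit(M)): cur=M back=1 fwd=0
After 2 (visit(Z)): cur=Z back=2 fwd=0
After 3 (visit(A)): cur=A back=3 fwd=0
After 4 (back): cur=Z back=2 fwd=1
After 5 (visit(R)): cur=R back=3 fwd=0
After 6 (back): cur=Z back=2 fwd=1
After 7 (forward): cur=R back=3 fwd=0

R 3 0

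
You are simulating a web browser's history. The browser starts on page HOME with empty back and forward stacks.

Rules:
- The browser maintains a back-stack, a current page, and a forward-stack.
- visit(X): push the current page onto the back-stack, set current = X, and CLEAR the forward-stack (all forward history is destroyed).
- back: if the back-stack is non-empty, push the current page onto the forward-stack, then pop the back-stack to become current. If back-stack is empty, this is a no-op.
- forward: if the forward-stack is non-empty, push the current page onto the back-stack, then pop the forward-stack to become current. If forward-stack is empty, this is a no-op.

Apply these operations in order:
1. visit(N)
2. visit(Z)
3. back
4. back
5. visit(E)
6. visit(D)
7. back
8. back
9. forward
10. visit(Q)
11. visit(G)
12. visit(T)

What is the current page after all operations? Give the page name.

After 1 (visit(N)): cur=N back=1 fwd=0
After 2 (visit(Z)): cur=Z back=2 fwd=0
After 3 (back): cur=N back=1 fwd=1
After 4 (back): cur=HOME back=0 fwd=2
After 5 (visit(E)): cur=E back=1 fwd=0
After 6 (visit(D)): cur=D back=2 fwd=0
After 7 (back): cur=E back=1 fwd=1
After 8 (back): cur=HOME back=0 fwd=2
After 9 (forward): cur=E back=1 fwd=1
After 10 (visit(Q)): cur=Q back=2 fwd=0
After 11 (visit(G)): cur=G back=3 fwd=0
After 12 (visit(T)): cur=T back=4 fwd=0

Answer: T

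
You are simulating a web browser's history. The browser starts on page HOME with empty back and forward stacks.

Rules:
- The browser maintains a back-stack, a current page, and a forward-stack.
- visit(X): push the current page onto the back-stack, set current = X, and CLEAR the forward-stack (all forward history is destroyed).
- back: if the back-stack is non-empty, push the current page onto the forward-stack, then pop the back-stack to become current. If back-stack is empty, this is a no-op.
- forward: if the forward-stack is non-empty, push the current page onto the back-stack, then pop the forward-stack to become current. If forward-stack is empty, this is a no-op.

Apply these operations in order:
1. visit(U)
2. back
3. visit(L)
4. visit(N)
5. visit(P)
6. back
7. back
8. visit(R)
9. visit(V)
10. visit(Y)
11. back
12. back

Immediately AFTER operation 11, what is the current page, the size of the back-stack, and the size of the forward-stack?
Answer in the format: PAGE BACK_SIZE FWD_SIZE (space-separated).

After 1 (visit(U)): cur=U back=1 fwd=0
After 2 (back): cur=HOME back=0 fwd=1
After 3 (visit(L)): cur=L back=1 fwd=0
After 4 (visit(N)): cur=N back=2 fwd=0
After 5 (visit(P)): cur=P back=3 fwd=0
After 6 (back): cur=N back=2 fwd=1
After 7 (back): cur=L back=1 fwd=2
After 8 (visit(R)): cur=R back=2 fwd=0
After 9 (visit(V)): cur=V back=3 fwd=0
After 10 (visit(Y)): cur=Y back=4 fwd=0
After 11 (back): cur=V back=3 fwd=1

V 3 1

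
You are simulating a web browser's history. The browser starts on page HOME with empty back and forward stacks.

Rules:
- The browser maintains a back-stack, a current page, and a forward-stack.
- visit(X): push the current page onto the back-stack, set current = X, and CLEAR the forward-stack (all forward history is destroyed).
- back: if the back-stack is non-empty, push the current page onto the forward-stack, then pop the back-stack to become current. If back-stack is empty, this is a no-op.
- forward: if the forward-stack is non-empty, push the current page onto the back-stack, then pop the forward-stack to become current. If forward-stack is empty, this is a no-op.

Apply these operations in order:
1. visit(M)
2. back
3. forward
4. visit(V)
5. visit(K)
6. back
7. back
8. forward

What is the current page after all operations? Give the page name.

After 1 (visit(M)): cur=M back=1 fwd=0
After 2 (back): cur=HOME back=0 fwd=1
After 3 (forward): cur=M back=1 fwd=0
After 4 (visit(V)): cur=V back=2 fwd=0
After 5 (visit(K)): cur=K back=3 fwd=0
After 6 (back): cur=V back=2 fwd=1
After 7 (back): cur=M back=1 fwd=2
After 8 (forward): cur=V back=2 fwd=1

Answer: V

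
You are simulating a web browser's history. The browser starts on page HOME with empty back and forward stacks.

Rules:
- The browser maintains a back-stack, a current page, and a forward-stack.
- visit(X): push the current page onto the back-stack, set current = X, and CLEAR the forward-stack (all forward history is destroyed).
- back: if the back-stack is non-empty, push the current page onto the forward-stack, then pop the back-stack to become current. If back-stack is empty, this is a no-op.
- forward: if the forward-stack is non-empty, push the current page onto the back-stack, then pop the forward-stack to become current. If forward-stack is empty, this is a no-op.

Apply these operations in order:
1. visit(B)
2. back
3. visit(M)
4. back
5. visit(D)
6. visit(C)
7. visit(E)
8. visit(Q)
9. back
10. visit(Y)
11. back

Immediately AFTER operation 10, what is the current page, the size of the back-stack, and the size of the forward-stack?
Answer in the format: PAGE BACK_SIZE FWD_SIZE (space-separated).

After 1 (visit(B)): cur=B back=1 fwd=0
After 2 (back): cur=HOME back=0 fwd=1
After 3 (visit(M)): cur=M back=1 fwd=0
After 4 (back): cur=HOME back=0 fwd=1
After 5 (visit(D)): cur=D back=1 fwd=0
After 6 (visit(C)): cur=C back=2 fwd=0
After 7 (visit(E)): cur=E back=3 fwd=0
After 8 (visit(Q)): cur=Q back=4 fwd=0
After 9 (back): cur=E back=3 fwd=1
After 10 (visit(Y)): cur=Y back=4 fwd=0

Y 4 0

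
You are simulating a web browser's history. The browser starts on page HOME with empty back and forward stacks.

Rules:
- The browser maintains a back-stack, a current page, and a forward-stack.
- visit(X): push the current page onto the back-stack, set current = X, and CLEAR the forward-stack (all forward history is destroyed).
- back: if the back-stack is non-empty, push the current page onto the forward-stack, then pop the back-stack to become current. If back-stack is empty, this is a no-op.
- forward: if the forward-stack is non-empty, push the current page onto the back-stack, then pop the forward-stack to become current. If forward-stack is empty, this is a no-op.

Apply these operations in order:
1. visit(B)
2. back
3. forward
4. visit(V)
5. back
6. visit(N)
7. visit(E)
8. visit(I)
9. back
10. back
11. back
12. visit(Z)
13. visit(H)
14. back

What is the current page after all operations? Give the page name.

Answer: Z

Derivation:
After 1 (visit(B)): cur=B back=1 fwd=0
After 2 (back): cur=HOME back=0 fwd=1
After 3 (forward): cur=B back=1 fwd=0
After 4 (visit(V)): cur=V back=2 fwd=0
After 5 (back): cur=B back=1 fwd=1
After 6 (visit(N)): cur=N back=2 fwd=0
After 7 (visit(E)): cur=E back=3 fwd=0
After 8 (visit(I)): cur=I back=4 fwd=0
After 9 (back): cur=E back=3 fwd=1
After 10 (back): cur=N back=2 fwd=2
After 11 (back): cur=B back=1 fwd=3
After 12 (visit(Z)): cur=Z back=2 fwd=0
After 13 (visit(H)): cur=H back=3 fwd=0
After 14 (back): cur=Z back=2 fwd=1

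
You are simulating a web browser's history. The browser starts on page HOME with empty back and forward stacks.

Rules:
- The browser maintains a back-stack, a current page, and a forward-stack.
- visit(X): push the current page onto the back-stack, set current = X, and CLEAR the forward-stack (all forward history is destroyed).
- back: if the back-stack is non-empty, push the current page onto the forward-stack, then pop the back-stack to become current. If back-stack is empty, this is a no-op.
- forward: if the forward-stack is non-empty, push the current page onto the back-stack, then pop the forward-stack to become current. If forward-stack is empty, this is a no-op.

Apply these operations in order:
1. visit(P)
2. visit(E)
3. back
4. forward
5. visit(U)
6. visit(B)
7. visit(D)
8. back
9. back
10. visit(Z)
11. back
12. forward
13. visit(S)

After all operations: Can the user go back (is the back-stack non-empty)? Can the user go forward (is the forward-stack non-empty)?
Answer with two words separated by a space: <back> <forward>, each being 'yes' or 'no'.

Answer: yes no

Derivation:
After 1 (visit(P)): cur=P back=1 fwd=0
After 2 (visit(E)): cur=E back=2 fwd=0
After 3 (back): cur=P back=1 fwd=1
After 4 (forward): cur=E back=2 fwd=0
After 5 (visit(U)): cur=U back=3 fwd=0
After 6 (visit(B)): cur=B back=4 fwd=0
After 7 (visit(D)): cur=D back=5 fwd=0
After 8 (back): cur=B back=4 fwd=1
After 9 (back): cur=U back=3 fwd=2
After 10 (visit(Z)): cur=Z back=4 fwd=0
After 11 (back): cur=U back=3 fwd=1
After 12 (forward): cur=Z back=4 fwd=0
After 13 (visit(S)): cur=S back=5 fwd=0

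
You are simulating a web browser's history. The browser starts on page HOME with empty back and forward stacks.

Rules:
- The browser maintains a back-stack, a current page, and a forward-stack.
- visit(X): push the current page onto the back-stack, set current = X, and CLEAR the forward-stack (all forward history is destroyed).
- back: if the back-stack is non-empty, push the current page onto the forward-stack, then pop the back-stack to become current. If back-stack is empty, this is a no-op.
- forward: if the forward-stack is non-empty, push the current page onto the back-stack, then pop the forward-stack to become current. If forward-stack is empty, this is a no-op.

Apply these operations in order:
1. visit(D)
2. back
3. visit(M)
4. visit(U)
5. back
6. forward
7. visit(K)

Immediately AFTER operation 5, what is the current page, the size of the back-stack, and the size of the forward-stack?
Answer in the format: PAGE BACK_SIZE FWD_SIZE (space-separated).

After 1 (visit(D)): cur=D back=1 fwd=0
After 2 (back): cur=HOME back=0 fwd=1
After 3 (visit(M)): cur=M back=1 fwd=0
After 4 (visit(U)): cur=U back=2 fwd=0
After 5 (back): cur=M back=1 fwd=1

M 1 1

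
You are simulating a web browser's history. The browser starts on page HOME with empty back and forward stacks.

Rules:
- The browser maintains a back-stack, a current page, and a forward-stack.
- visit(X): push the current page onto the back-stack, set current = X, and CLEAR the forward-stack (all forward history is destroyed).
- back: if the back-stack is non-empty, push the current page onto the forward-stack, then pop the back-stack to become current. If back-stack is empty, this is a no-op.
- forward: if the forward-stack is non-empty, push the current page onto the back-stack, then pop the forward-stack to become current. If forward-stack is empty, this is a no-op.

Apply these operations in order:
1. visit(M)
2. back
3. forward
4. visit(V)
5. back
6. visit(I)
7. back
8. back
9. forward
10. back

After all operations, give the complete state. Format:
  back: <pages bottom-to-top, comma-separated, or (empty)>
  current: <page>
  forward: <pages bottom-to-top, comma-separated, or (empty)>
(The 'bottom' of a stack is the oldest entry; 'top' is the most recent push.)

After 1 (visit(M)): cur=M back=1 fwd=0
After 2 (back): cur=HOME back=0 fwd=1
After 3 (forward): cur=M back=1 fwd=0
After 4 (visit(V)): cur=V back=2 fwd=0
After 5 (back): cur=M back=1 fwd=1
After 6 (visit(I)): cur=I back=2 fwd=0
After 7 (back): cur=M back=1 fwd=1
After 8 (back): cur=HOME back=0 fwd=2
After 9 (forward): cur=M back=1 fwd=1
After 10 (back): cur=HOME back=0 fwd=2

Answer: back: (empty)
current: HOME
forward: I,M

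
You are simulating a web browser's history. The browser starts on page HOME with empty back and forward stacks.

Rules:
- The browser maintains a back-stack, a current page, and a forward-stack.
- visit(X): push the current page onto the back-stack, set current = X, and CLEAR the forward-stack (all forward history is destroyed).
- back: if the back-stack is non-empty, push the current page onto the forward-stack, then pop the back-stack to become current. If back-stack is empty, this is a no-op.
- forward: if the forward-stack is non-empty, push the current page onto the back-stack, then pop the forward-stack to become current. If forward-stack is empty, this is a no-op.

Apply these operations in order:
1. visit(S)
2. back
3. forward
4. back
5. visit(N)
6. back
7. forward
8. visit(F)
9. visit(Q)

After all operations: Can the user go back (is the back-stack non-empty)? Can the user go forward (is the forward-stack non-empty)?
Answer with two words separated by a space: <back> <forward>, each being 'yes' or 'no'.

After 1 (visit(S)): cur=S back=1 fwd=0
After 2 (back): cur=HOME back=0 fwd=1
After 3 (forward): cur=S back=1 fwd=0
After 4 (back): cur=HOME back=0 fwd=1
After 5 (visit(N)): cur=N back=1 fwd=0
After 6 (back): cur=HOME back=0 fwd=1
After 7 (forward): cur=N back=1 fwd=0
After 8 (visit(F)): cur=F back=2 fwd=0
After 9 (visit(Q)): cur=Q back=3 fwd=0

Answer: yes no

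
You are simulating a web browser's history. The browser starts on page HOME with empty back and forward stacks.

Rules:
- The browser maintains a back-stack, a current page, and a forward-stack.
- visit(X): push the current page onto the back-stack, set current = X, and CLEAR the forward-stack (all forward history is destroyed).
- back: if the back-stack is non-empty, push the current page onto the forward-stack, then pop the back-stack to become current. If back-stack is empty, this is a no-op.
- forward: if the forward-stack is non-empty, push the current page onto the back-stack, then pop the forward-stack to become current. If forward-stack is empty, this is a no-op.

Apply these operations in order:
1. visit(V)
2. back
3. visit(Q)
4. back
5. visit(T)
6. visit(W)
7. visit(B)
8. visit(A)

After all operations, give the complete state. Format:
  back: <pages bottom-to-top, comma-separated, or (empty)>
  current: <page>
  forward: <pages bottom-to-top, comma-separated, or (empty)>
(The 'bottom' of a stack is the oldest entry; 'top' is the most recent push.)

Answer: back: HOME,T,W,B
current: A
forward: (empty)

Derivation:
After 1 (visit(V)): cur=V back=1 fwd=0
After 2 (back): cur=HOME back=0 fwd=1
After 3 (visit(Q)): cur=Q back=1 fwd=0
After 4 (back): cur=HOME back=0 fwd=1
After 5 (visit(T)): cur=T back=1 fwd=0
After 6 (visit(W)): cur=W back=2 fwd=0
After 7 (visit(B)): cur=B back=3 fwd=0
After 8 (visit(A)): cur=A back=4 fwd=0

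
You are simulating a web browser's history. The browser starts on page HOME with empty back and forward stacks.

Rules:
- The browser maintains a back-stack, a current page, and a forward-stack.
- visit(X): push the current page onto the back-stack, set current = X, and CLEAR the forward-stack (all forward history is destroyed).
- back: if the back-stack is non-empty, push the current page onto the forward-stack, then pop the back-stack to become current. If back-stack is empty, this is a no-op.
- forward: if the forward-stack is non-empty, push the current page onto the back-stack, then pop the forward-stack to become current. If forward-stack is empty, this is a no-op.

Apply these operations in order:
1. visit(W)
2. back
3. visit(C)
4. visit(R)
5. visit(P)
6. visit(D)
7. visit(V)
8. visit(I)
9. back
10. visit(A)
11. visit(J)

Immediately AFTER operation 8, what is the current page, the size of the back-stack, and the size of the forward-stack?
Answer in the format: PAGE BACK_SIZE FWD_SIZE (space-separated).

After 1 (visit(W)): cur=W back=1 fwd=0
After 2 (back): cur=HOME back=0 fwd=1
After 3 (visit(C)): cur=C back=1 fwd=0
After 4 (visit(R)): cur=R back=2 fwd=0
After 5 (visit(P)): cur=P back=3 fwd=0
After 6 (visit(D)): cur=D back=4 fwd=0
After 7 (visit(V)): cur=V back=5 fwd=0
After 8 (visit(I)): cur=I back=6 fwd=0

I 6 0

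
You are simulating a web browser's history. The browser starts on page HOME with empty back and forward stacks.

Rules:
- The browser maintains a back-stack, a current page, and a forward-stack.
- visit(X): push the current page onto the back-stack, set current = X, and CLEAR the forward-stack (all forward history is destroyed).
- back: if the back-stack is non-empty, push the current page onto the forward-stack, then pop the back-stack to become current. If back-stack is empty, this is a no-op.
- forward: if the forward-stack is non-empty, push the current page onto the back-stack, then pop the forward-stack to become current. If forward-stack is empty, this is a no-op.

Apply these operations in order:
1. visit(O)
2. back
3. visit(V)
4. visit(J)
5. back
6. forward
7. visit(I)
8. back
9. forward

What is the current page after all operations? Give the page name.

After 1 (visit(O)): cur=O back=1 fwd=0
After 2 (back): cur=HOME back=0 fwd=1
After 3 (visit(V)): cur=V back=1 fwd=0
After 4 (visit(J)): cur=J back=2 fwd=0
After 5 (back): cur=V back=1 fwd=1
After 6 (forward): cur=J back=2 fwd=0
After 7 (visit(I)): cur=I back=3 fwd=0
After 8 (back): cur=J back=2 fwd=1
After 9 (forward): cur=I back=3 fwd=0

Answer: I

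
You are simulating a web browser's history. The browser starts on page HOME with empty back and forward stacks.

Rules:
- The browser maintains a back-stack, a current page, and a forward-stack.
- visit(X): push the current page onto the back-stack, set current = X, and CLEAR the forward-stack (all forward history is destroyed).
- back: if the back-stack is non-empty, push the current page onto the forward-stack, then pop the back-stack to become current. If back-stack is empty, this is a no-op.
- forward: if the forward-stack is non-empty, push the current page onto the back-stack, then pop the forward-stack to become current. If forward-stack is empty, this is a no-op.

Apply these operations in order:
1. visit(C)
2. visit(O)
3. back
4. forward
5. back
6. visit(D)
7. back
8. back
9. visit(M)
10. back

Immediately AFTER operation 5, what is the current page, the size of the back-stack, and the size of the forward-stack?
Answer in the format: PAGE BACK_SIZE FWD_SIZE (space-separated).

After 1 (visit(C)): cur=C back=1 fwd=0
After 2 (visit(O)): cur=O back=2 fwd=0
After 3 (back): cur=C back=1 fwd=1
After 4 (forward): cur=O back=2 fwd=0
After 5 (back): cur=C back=1 fwd=1

C 1 1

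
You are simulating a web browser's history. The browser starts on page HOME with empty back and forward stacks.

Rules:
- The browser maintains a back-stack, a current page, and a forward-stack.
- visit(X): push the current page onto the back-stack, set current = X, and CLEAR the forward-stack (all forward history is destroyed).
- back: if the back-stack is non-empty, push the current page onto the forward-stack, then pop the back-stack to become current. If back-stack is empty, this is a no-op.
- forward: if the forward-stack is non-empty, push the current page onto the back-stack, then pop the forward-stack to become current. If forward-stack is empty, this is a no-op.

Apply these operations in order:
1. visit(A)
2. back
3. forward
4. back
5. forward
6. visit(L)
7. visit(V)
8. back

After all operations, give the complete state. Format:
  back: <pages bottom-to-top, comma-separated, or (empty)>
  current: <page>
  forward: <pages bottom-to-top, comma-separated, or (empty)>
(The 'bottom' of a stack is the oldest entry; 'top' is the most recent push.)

Answer: back: HOME,A
current: L
forward: V

Derivation:
After 1 (visit(A)): cur=A back=1 fwd=0
After 2 (back): cur=HOME back=0 fwd=1
After 3 (forward): cur=A back=1 fwd=0
After 4 (back): cur=HOME back=0 fwd=1
After 5 (forward): cur=A back=1 fwd=0
After 6 (visit(L)): cur=L back=2 fwd=0
After 7 (visit(V)): cur=V back=3 fwd=0
After 8 (back): cur=L back=2 fwd=1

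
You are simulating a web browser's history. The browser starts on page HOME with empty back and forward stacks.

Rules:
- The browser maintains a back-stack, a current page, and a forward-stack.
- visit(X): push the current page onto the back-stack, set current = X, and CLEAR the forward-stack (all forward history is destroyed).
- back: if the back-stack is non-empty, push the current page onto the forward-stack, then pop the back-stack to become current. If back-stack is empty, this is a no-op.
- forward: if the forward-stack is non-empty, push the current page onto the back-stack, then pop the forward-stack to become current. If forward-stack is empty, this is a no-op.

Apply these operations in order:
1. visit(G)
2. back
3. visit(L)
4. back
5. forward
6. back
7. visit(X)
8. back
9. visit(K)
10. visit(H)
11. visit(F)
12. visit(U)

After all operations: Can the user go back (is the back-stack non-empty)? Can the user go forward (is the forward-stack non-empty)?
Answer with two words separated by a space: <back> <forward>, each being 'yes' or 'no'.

Answer: yes no

Derivation:
After 1 (visit(G)): cur=G back=1 fwd=0
After 2 (back): cur=HOME back=0 fwd=1
After 3 (visit(L)): cur=L back=1 fwd=0
After 4 (back): cur=HOME back=0 fwd=1
After 5 (forward): cur=L back=1 fwd=0
After 6 (back): cur=HOME back=0 fwd=1
After 7 (visit(X)): cur=X back=1 fwd=0
After 8 (back): cur=HOME back=0 fwd=1
After 9 (visit(K)): cur=K back=1 fwd=0
After 10 (visit(H)): cur=H back=2 fwd=0
After 11 (visit(F)): cur=F back=3 fwd=0
After 12 (visit(U)): cur=U back=4 fwd=0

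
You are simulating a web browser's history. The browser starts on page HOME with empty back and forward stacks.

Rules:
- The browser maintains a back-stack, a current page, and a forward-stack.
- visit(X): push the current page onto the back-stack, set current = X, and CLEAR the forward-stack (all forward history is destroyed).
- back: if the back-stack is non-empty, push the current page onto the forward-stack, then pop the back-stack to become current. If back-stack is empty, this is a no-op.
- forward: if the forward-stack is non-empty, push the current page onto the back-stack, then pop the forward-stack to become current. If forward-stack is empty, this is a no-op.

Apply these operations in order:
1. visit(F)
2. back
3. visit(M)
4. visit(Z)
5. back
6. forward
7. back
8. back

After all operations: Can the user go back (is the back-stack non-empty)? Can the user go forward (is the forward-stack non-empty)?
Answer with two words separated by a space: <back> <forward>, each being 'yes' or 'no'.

Answer: no yes

Derivation:
After 1 (visit(F)): cur=F back=1 fwd=0
After 2 (back): cur=HOME back=0 fwd=1
After 3 (visit(M)): cur=M back=1 fwd=0
After 4 (visit(Z)): cur=Z back=2 fwd=0
After 5 (back): cur=M back=1 fwd=1
After 6 (forward): cur=Z back=2 fwd=0
After 7 (back): cur=M back=1 fwd=1
After 8 (back): cur=HOME back=0 fwd=2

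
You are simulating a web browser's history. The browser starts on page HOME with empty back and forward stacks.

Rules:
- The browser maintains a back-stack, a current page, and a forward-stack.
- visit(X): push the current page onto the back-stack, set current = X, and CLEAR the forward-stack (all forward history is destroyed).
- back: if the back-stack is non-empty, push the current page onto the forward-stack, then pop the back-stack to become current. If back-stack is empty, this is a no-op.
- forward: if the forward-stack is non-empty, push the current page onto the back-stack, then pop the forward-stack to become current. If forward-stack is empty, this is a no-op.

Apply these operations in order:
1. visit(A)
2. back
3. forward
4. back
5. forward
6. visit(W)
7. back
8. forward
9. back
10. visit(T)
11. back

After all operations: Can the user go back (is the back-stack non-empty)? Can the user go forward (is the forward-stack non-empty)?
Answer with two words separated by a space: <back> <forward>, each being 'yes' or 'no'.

Answer: yes yes

Derivation:
After 1 (visit(A)): cur=A back=1 fwd=0
After 2 (back): cur=HOME back=0 fwd=1
After 3 (forward): cur=A back=1 fwd=0
After 4 (back): cur=HOME back=0 fwd=1
After 5 (forward): cur=A back=1 fwd=0
After 6 (visit(W)): cur=W back=2 fwd=0
After 7 (back): cur=A back=1 fwd=1
After 8 (forward): cur=W back=2 fwd=0
After 9 (back): cur=A back=1 fwd=1
After 10 (visit(T)): cur=T back=2 fwd=0
After 11 (back): cur=A back=1 fwd=1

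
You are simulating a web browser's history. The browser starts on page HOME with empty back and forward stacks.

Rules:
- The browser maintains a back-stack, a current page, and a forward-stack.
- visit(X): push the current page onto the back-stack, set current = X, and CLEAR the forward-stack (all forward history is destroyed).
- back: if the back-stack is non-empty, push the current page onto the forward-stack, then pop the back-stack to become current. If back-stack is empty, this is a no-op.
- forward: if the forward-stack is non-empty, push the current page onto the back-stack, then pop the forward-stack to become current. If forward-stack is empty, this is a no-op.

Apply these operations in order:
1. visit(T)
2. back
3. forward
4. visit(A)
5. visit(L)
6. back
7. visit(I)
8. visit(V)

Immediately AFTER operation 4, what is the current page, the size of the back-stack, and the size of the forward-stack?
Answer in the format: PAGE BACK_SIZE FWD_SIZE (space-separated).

After 1 (visit(T)): cur=T back=1 fwd=0
After 2 (back): cur=HOME back=0 fwd=1
After 3 (forward): cur=T back=1 fwd=0
After 4 (visit(A)): cur=A back=2 fwd=0

A 2 0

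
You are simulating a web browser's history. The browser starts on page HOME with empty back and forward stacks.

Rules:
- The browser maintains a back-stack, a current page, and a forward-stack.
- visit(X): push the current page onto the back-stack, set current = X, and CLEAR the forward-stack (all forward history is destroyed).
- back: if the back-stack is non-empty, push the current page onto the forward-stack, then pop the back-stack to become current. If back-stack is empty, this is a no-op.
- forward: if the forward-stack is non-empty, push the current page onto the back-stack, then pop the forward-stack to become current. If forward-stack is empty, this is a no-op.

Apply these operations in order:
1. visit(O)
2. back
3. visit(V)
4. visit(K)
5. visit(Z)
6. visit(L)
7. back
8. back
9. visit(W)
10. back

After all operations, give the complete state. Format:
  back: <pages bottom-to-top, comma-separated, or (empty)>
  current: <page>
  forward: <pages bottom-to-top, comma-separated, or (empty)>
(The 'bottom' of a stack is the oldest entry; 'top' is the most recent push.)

After 1 (visit(O)): cur=O back=1 fwd=0
After 2 (back): cur=HOME back=0 fwd=1
After 3 (visit(V)): cur=V back=1 fwd=0
After 4 (visit(K)): cur=K back=2 fwd=0
After 5 (visit(Z)): cur=Z back=3 fwd=0
After 6 (visit(L)): cur=L back=4 fwd=0
After 7 (back): cur=Z back=3 fwd=1
After 8 (back): cur=K back=2 fwd=2
After 9 (visit(W)): cur=W back=3 fwd=0
After 10 (back): cur=K back=2 fwd=1

Answer: back: HOME,V
current: K
forward: W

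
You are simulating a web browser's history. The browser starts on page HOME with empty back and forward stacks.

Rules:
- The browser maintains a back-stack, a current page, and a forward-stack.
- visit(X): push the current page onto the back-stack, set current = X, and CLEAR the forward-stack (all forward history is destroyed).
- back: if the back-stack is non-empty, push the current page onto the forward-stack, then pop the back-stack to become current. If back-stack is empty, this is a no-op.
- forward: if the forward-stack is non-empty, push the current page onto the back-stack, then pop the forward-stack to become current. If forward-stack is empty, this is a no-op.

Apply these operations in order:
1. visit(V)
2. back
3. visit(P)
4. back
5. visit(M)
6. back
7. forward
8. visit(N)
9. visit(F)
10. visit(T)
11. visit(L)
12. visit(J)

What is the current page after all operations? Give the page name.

After 1 (visit(V)): cur=V back=1 fwd=0
After 2 (back): cur=HOME back=0 fwd=1
After 3 (visit(P)): cur=P back=1 fwd=0
After 4 (back): cur=HOME back=0 fwd=1
After 5 (visit(M)): cur=M back=1 fwd=0
After 6 (back): cur=HOME back=0 fwd=1
After 7 (forward): cur=M back=1 fwd=0
After 8 (visit(N)): cur=N back=2 fwd=0
After 9 (visit(F)): cur=F back=3 fwd=0
After 10 (visit(T)): cur=T back=4 fwd=0
After 11 (visit(L)): cur=L back=5 fwd=0
After 12 (visit(J)): cur=J back=6 fwd=0

Answer: J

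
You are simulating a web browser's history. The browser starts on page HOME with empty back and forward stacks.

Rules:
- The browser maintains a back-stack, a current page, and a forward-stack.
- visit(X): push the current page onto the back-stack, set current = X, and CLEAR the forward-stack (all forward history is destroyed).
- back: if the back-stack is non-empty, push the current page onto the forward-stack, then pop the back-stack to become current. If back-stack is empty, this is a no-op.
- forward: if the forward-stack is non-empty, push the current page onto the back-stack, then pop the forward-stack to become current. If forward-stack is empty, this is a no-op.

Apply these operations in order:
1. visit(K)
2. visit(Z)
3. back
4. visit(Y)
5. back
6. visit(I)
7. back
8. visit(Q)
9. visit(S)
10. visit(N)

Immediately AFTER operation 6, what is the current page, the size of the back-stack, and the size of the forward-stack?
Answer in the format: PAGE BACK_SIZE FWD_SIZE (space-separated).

After 1 (visit(K)): cur=K back=1 fwd=0
After 2 (visit(Z)): cur=Z back=2 fwd=0
After 3 (back): cur=K back=1 fwd=1
After 4 (visit(Y)): cur=Y back=2 fwd=0
After 5 (back): cur=K back=1 fwd=1
After 6 (visit(I)): cur=I back=2 fwd=0

I 2 0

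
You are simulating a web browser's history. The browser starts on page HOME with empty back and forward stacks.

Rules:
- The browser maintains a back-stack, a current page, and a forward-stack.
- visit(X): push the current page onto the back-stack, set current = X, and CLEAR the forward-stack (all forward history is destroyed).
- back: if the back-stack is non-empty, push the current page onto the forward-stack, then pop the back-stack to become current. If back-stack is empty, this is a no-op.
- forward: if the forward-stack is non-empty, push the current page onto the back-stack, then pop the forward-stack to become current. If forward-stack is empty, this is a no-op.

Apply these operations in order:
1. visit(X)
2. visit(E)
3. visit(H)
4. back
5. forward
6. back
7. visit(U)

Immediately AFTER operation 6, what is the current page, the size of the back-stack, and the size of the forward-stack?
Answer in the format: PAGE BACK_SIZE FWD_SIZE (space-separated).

After 1 (visit(X)): cur=X back=1 fwd=0
After 2 (visit(E)): cur=E back=2 fwd=0
After 3 (visit(H)): cur=H back=3 fwd=0
After 4 (back): cur=E back=2 fwd=1
After 5 (forward): cur=H back=3 fwd=0
After 6 (back): cur=E back=2 fwd=1

E 2 1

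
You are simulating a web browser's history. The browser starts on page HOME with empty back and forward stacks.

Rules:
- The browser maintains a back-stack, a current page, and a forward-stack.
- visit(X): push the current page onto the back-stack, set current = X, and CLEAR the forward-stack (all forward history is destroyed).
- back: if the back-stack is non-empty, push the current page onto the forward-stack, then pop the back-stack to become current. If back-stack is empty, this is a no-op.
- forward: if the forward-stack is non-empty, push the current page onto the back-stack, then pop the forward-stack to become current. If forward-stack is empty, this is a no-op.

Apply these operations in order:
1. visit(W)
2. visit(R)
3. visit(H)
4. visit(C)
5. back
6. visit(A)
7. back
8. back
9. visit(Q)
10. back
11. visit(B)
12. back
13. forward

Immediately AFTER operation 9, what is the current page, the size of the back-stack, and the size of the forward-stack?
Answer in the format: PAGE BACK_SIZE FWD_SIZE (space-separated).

After 1 (visit(W)): cur=W back=1 fwd=0
After 2 (visit(R)): cur=R back=2 fwd=0
After 3 (visit(H)): cur=H back=3 fwd=0
After 4 (visit(C)): cur=C back=4 fwd=0
After 5 (back): cur=H back=3 fwd=1
After 6 (visit(A)): cur=A back=4 fwd=0
After 7 (back): cur=H back=3 fwd=1
After 8 (back): cur=R back=2 fwd=2
After 9 (visit(Q)): cur=Q back=3 fwd=0

Q 3 0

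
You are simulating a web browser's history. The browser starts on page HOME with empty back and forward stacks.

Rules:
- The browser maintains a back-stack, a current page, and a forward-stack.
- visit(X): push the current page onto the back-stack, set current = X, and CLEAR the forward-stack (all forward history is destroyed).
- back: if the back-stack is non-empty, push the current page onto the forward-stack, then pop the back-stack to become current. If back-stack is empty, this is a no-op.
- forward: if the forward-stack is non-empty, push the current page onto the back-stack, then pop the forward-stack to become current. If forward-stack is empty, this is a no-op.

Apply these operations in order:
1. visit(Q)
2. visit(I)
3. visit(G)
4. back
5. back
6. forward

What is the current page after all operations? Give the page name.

Answer: I

Derivation:
After 1 (visit(Q)): cur=Q back=1 fwd=0
After 2 (visit(I)): cur=I back=2 fwd=0
After 3 (visit(G)): cur=G back=3 fwd=0
After 4 (back): cur=I back=2 fwd=1
After 5 (back): cur=Q back=1 fwd=2
After 6 (forward): cur=I back=2 fwd=1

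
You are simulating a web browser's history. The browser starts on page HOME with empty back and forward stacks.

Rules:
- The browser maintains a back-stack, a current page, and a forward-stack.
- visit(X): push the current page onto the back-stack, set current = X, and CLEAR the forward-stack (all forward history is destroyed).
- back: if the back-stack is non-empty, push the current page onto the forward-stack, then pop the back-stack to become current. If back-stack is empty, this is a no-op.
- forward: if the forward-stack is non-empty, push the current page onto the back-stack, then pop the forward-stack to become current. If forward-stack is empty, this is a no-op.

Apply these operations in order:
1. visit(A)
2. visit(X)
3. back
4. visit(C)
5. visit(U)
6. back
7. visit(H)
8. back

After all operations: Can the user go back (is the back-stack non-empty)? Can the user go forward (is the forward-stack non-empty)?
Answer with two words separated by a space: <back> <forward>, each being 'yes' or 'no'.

Answer: yes yes

Derivation:
After 1 (visit(A)): cur=A back=1 fwd=0
After 2 (visit(X)): cur=X back=2 fwd=0
After 3 (back): cur=A back=1 fwd=1
After 4 (visit(C)): cur=C back=2 fwd=0
After 5 (visit(U)): cur=U back=3 fwd=0
After 6 (back): cur=C back=2 fwd=1
After 7 (visit(H)): cur=H back=3 fwd=0
After 8 (back): cur=C back=2 fwd=1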